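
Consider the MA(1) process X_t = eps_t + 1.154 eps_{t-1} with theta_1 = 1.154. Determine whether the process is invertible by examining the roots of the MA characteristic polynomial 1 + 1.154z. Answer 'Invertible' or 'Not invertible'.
\text{Not invertible}

The MA(q) characteristic polynomial is P(z) = 1 + 1.154z.
Invertibility requires all roots to lie outside the unit circle, i.e. |z| > 1 for every root.
This is linear in z: 1 + (1.154) z = 0  =>  z = -1/(1.154) = -0.866551,  |z| = 0.866551.
Moduli of all roots: 0.8666.
All moduli strictly greater than 1? No.
Verdict: Not invertible.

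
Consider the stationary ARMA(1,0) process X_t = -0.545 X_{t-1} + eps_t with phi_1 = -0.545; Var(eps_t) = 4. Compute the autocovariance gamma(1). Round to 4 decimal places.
\gamma(1) = -3.1011

Multiply the model equation by X_{t-k} and take expectations. With theta_0 = psi_0 = 1 and psi_j the MA(infinity) weights, this gives
  gamma(k) - sum_i phi_i gamma(k-i) = c_k,
  c_k = sigma^2 * sum_{j=k..q} theta_j psi_{j-k}   (c_k = 0 for k > q),
using gamma(-m) = gamma(m).
Pure AR (q = 0): c_0 = sigma^2 = 4, c_k = 0 for k >= 1.
Equations for k = 0 and k = 1 (AR order 1):
  gamma(0) = phi_1 gamma(1) + c_0
  gamma(1) = phi_1 gamma(0) + c_1
Substituting the second into the first: gamma(0) (1 - phi_1^2) = c_0 + phi_1 c_1, so
  gamma(0) = c_0 / (1 - phi_1^2) = 4 / (1 - (-0.545)^2) = 4 / 0.702975 = 5.690103.
  gamma(1) = phi_1 gamma(0) = (-0.545)(5.690103) = -3.101106.
Therefore gamma(1) = -3.1011 (to 4 decimal places).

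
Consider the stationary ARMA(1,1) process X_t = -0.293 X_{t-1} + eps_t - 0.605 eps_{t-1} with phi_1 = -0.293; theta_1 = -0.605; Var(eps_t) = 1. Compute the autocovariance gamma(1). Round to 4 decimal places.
\gamma(1) = -1.1565

Multiply the model equation by X_{t-k} and take expectations. With theta_0 = psi_0 = 1 and psi_j the MA(infinity) weights, this gives
  gamma(k) - sum_i phi_i gamma(k-i) = c_k,
  c_k = sigma^2 * sum_{j=k..q} theta_j psi_{j-k}   (c_k = 0 for k > q),
using gamma(-m) = gamma(m).
psi-weights needed (psi_j = theta_j + sum_i phi_i psi_{j-i}):
  psi_1 = theta_1 + phi_1 = -0.605 + (-0.293) = -0.898
Right-hand sides:
  c_0 = sigma^2 (1 + theta_1 psi_1) = 1 * (1 + (-0.605)(-0.898)) = 1 * 1.54329 = 1.54329
  c_1 = sigma^2 theta_1 = 1 * (-0.605) = -0.605
  c_2 = 0
Equations for k = 0 and k = 1 (AR order 1):
  gamma(0) = phi_1 gamma(1) + c_0
  gamma(1) = phi_1 gamma(0) + c_1
Substituting the second into the first: gamma(0) (1 - phi_1^2) = c_0 + phi_1 c_1, so
  gamma(0) = (c_0 + phi_1 c_1) / (1 - phi_1^2) = (1.54329 + (-0.293)(-0.605)) / (1 - (-0.293)^2) = 1.720555 / 0.914151 = 1.882134.
  gamma(1) = phi_1 gamma(0) + c_1 = (-0.293)(1.882134) + (-0.605) = -1.156465.
Therefore gamma(1) = -1.1565 (to 4 decimal places).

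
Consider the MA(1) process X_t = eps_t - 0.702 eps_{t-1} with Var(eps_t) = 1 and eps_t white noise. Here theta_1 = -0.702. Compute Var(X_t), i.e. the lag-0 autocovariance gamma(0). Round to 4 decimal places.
\gamma(0) = 1.4928

For an MA(q) process X_t = eps_t + sum_i theta_i eps_{t-i} with
Var(eps_t) = sigma^2, the variance is
  gamma(0) = sigma^2 * (1 + sum_i theta_i^2).
  sum_i theta_i^2 = (-0.702)^2 = 0.492804.
  gamma(0) = 1 * (1 + 0.492804) = 1 * 1.492804 = 1.492804, which rounds to 1.4928.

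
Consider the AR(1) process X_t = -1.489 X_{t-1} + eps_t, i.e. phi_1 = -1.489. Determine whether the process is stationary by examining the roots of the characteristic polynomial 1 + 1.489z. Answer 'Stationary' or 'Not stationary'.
\text{Not stationary}

The AR(p) characteristic polynomial is P(z) = 1 + 1.489z.
Stationarity requires all roots to lie outside the unit circle, i.e. |z| > 1 for every root.
This is linear in z: 1 + (1.489) z = 0  =>  z = -1/(1.489) = -0.671592,  |z| = 0.671592.
Moduli of all roots: 0.6716.
All moduli strictly greater than 1? No.
Verdict: Not stationary.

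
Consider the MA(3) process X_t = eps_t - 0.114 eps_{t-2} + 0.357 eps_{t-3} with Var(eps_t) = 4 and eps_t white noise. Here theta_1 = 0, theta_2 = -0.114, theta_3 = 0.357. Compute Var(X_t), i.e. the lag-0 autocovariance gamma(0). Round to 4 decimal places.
\gamma(0) = 4.5618

For an MA(q) process X_t = eps_t + sum_i theta_i eps_{t-i} with
Var(eps_t) = sigma^2, the variance is
  gamma(0) = sigma^2 * (1 + sum_i theta_i^2).
  sum_i theta_i^2 = (0)^2 + (-0.114)^2 + (0.357)^2 = 0 + 0.012996 + 0.127449 = 0.140445.
  gamma(0) = 4 * (1 + 0.140445) = 4 * 1.140445 = 4.56178, which rounds to 4.5618.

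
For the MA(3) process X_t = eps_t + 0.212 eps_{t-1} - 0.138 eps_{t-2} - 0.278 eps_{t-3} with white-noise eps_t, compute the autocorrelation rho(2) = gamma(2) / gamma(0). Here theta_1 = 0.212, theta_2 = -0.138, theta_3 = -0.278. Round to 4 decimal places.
\rho(2) = -0.1726

For an MA(q) process with theta_0 = 1, the autocovariance is
  gamma(k) = sigma^2 * sum_{i=0..q-k} theta_i * theta_{i+k},
and rho(k) = gamma(k) / gamma(0). Sigma^2 cancels.
  numerator   = (1)*(-0.138) + (0.212)*(-0.278) = -0.196936.
  denominator = (1)^2 + (0.212)^2 + (-0.138)^2 + (-0.278)^2 = 1.141272.
  rho(2) = -0.196936 / 1.141272 = -0.1726.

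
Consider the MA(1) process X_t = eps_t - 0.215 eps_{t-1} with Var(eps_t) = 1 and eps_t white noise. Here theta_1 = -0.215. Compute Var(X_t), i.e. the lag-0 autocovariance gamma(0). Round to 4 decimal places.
\gamma(0) = 1.0462

For an MA(q) process X_t = eps_t + sum_i theta_i eps_{t-i} with
Var(eps_t) = sigma^2, the variance is
  gamma(0) = sigma^2 * (1 + sum_i theta_i^2).
  sum_i theta_i^2 = (-0.215)^2 = 0.046225.
  gamma(0) = 1 * (1 + 0.046225) = 1 * 1.046225 = 1.046225, which rounds to 1.0462.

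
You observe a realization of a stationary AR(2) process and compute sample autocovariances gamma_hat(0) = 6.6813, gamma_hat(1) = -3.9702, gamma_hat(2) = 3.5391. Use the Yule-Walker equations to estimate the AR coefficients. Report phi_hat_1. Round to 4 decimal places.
\hat\phi_{1} = -0.4320

The Yule-Walker equations for an AR(p) process read, in matrix form,
  Gamma_p phi = r_p,   with   (Gamma_p)_{ij} = gamma(|i - j|),
                       (r_p)_i = gamma(i),   i,j = 1..p.
Substitute the sample gammas (Toeplitz matrix and right-hand side of size 2):
  Gamma_p = [[6.6813, -3.9702], [-3.9702, 6.6813]]
  r_p     = [-3.9702, 3.5391]
Written out:
  6.6813 phi_1 - 3.9702 phi_2 = -3.9702
  -3.9702 phi_1 + 6.6813 phi_2 = 3.5391
Solve by Cramer's rule:
  det = gamma(0)^2 - gamma(1)^2 = (6.6813)^2 - (-3.9702)^2 = 44.63976969 - 15.76248804 = 28.87728165
  phi_hat_1 = [gamma(1) gamma(0) - gamma(1) gamma(2)] / det = [(-3.9702)(6.6813) - (-3.9702)(3.5391)] / 28.87728165 = -12.47516244 / 28.87728165 = -0.432
  phi_hat_2 = [gamma(0) gamma(2) - gamma(1)^2] / det = [(6.6813)(3.5391) - (-3.9702)^2] / 28.87728165 = 7.88330079 / 28.87728165 = 0.273
So phi_hat = [-0.4320, 0.2730].
Therefore phi_hat_1 = -0.4320.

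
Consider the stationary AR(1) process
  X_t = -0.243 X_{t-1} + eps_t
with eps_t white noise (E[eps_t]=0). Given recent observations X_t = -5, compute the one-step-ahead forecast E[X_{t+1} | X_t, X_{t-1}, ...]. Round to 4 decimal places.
E[X_{t+1} \mid \mathcal F_t] = 1.2150

For an AR(p) model X_t = c + sum_i phi_i X_{t-i} + eps_t, the
one-step-ahead conditional mean is
  E[X_{t+1} | X_t, ...] = c + sum_i phi_i X_{t+1-i}.
Substitute known values:
  E[X_{t+1} | ...] = (-0.243) * (-5)
                   = 1.2150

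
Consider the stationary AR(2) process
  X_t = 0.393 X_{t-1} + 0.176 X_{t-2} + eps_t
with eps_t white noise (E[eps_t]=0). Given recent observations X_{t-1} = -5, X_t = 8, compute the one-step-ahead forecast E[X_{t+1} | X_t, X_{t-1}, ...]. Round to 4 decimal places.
E[X_{t+1} \mid \mathcal F_t] = 2.2640

For an AR(p) model X_t = c + sum_i phi_i X_{t-i} + eps_t, the
one-step-ahead conditional mean is
  E[X_{t+1} | X_t, ...] = c + sum_i phi_i X_{t+1-i}.
Substitute known values:
  E[X_{t+1} | ...] = (0.393) * (8) + (0.176) * (-5)
                   = 2.2640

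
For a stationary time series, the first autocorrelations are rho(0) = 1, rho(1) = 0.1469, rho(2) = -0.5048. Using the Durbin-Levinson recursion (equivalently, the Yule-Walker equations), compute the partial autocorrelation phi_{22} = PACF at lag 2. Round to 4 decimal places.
\phi_{22} = -0.5380

The PACF at lag k is phi_{kk}, the last component of the solution
to the Yule-Walker system G_k phi = r_k where
  (G_k)_{ij} = rho(|i - j|), (r_k)_i = rho(i), i,j = 1..k.
Equivalently, Durbin-Levinson gives phi_{kk} iteratively:
  phi_{11} = rho(1)
  phi_{kk} = [rho(k) - sum_{j=1..k-1} phi_{k-1,j} rho(k-j)]
            / [1 - sum_{j=1..k-1} phi_{k-1,j} rho(j)],
  phi_{k,j} = phi_{k-1,j} - phi_{kk} phi_{k-1,k-j},  j = 1..k-1.
Step k = 1:
  phi_11 = rho(1) = 0.1469.
Step k = 2:
  phi_22 = [rho(2) - phi_11 rho(1)] / [1 - phi_11 rho(1)] = [-0.5048 - (0.1469)(0.1469)] / [1 - (0.1469)(0.1469)]
         = -0.52637961 / 0.97842039 = -0.538.
Therefore phi_{22} = -0.5380.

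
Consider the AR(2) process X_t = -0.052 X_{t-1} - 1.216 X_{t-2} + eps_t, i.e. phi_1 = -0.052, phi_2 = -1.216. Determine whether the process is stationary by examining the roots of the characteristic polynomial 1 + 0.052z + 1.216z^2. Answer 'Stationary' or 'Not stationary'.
\text{Not stationary}

The AR(p) characteristic polynomial is P(z) = 1 + 0.052z + 1.216z^2.
Stationarity requires all roots to lie outside the unit circle, i.e. |z| > 1 for every root.
Set 1 + (0.052) z + (1.216) z^2 = 0, i.e. a z^2 + b z + c = 0 with a = 1.216, b = 0.052, c = 1.
Discriminant D = b^2 - 4ac = (0.052)^2 - 4*(1.216)*1 = 0.002704 - (4.864) = -4.861296.
D < 0, so the roots are the complex-conjugate pair z = (-b +/- i sqrt(-D)) / (2a) = -0.0214 +/- 0.9066i.
For a conjugate pair |z|^2 = z * conj(z) = (product of roots) = c/a = 1/(1.216) = 0.822368, so |z| = sqrt(0.822368) = 0.9068 for both roots.
Moduli of all roots: 0.9068, 0.9068.
All moduli strictly greater than 1? No.
Verdict: Not stationary.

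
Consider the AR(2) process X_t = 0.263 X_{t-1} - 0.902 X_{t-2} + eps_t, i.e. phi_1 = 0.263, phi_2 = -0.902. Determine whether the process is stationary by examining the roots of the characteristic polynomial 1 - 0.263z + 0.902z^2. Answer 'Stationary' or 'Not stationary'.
\text{Stationary}

The AR(p) characteristic polynomial is P(z) = 1 - 0.263z + 0.902z^2.
Stationarity requires all roots to lie outside the unit circle, i.e. |z| > 1 for every root.
Set 1 + (-0.263) z + (0.902) z^2 = 0, i.e. a z^2 + b z + c = 0 with a = 0.902, b = -0.263, c = 1.
Discriminant D = b^2 - 4ac = (-0.263)^2 - 4*(0.902)*1 = 0.069169 - (3.608) = -3.538831.
D < 0, so the roots are the complex-conjugate pair z = (-b +/- i sqrt(-D)) / (2a) = 0.1458 +/- 1.0428i.
For a conjugate pair |z|^2 = z * conj(z) = (product of roots) = c/a = 1/(0.902) = 1.108647, so |z| = sqrt(1.108647) = 1.0529 for both roots.
Moduli of all roots: 1.0529, 1.0529.
All moduli strictly greater than 1? Yes.
Verdict: Stationary.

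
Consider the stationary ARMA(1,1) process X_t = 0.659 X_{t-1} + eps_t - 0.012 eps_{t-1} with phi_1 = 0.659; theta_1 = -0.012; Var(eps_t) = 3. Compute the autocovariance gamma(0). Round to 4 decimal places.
\gamma(0) = 5.2199

Multiply the model equation by X_{t-k} and take expectations. With theta_0 = psi_0 = 1 and psi_j the MA(infinity) weights, this gives
  gamma(k) - sum_i phi_i gamma(k-i) = c_k,
  c_k = sigma^2 * sum_{j=k..q} theta_j psi_{j-k}   (c_k = 0 for k > q),
using gamma(-m) = gamma(m).
psi-weights needed (psi_j = theta_j + sum_i phi_i psi_{j-i}):
  psi_1 = theta_1 + phi_1 = -0.012 + (0.659) = 0.647
Right-hand sides:
  c_0 = sigma^2 (1 + theta_1 psi_1) = 3 * (1 + (-0.012)(0.647)) = 3 * 0.992236 = 2.976708
  c_1 = sigma^2 theta_1 = 3 * (-0.012) = -0.036
  c_2 = 0
Equations for k = 0 and k = 1 (AR order 1):
  gamma(0) = phi_1 gamma(1) + c_0
  gamma(1) = phi_1 gamma(0) + c_1
Substituting the second into the first: gamma(0) (1 - phi_1^2) = c_0 + phi_1 c_1, so
  gamma(0) = (c_0 + phi_1 c_1) / (1 - phi_1^2) = (2.976708 + (0.659)(-0.036)) / (1 - (0.659)^2) = 2.952984 / 0.565719 = 5.219878.
Therefore gamma(0) = 5.2199 (to 4 decimal places).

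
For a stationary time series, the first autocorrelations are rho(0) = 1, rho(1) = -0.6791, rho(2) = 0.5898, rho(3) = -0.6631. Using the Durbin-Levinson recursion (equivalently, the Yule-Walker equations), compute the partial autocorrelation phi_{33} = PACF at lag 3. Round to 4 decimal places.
\phi_{33} = -0.3859

The PACF at lag k is phi_{kk}, the last component of the solution
to the Yule-Walker system G_k phi = r_k where
  (G_k)_{ij} = rho(|i - j|), (r_k)_i = rho(i), i,j = 1..k.
Equivalently, Durbin-Levinson gives phi_{kk} iteratively:
  phi_{11} = rho(1)
  phi_{kk} = [rho(k) - sum_{j=1..k-1} phi_{k-1,j} rho(k-j)]
            / [1 - sum_{j=1..k-1} phi_{k-1,j} rho(j)],
  phi_{k,j} = phi_{k-1,j} - phi_{kk} phi_{k-1,k-j},  j = 1..k-1.
Step k = 1:
  phi_11 = rho(1) = -0.6791.
Step k = 2:
  phi_22 = [rho(2) - phi_11 rho(1)] / [1 - phi_11 rho(1)] = [0.5898 - (-0.6791)(-0.6791)] / [1 - (-0.6791)(-0.6791)]
         = 0.12862319 / 0.53882319 = 0.238711.
  Update: phi_21 = phi_11 - phi_22 phi_11 = -0.6791 - (0.238711)(-0.6791) = -0.516991.
Step k = 3:
  phi_33 = [rho(3) - phi_21 rho(2) - phi_22 rho(1)] / [1 - phi_21 rho(1) - phi_22 rho(2)]
    numerator   = -0.6631 - (-0.516991)(0.5898) - (0.238711)(-0.6791) = -0.19606977
    denominator = 1 - (-0.516991)(-0.6791) - (0.238711)(0.5898) = 0.50811938
  phi_33 = -0.19606977 / 0.50811938 = -0.3859.
Therefore phi_{33} = -0.3859.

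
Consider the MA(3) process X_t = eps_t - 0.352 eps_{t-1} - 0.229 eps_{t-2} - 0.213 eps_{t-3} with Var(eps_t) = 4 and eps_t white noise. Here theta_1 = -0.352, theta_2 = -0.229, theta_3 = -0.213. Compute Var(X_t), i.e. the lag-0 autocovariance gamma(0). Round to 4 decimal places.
\gamma(0) = 4.8869

For an MA(q) process X_t = eps_t + sum_i theta_i eps_{t-i} with
Var(eps_t) = sigma^2, the variance is
  gamma(0) = sigma^2 * (1 + sum_i theta_i^2).
  sum_i theta_i^2 = (-0.352)^2 + (-0.229)^2 + (-0.213)^2 = 0.123904 + 0.052441 + 0.045369 = 0.221714.
  gamma(0) = 4 * (1 + 0.221714) = 4 * 1.221714 = 4.886856, which rounds to 4.8869.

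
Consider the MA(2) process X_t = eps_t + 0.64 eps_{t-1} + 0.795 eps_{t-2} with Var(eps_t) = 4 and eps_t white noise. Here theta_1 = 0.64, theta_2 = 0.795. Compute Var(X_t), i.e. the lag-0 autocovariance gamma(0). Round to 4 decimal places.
\gamma(0) = 8.1665

For an MA(q) process X_t = eps_t + sum_i theta_i eps_{t-i} with
Var(eps_t) = sigma^2, the variance is
  gamma(0) = sigma^2 * (1 + sum_i theta_i^2).
  sum_i theta_i^2 = (0.64)^2 + (0.795)^2 = 0.4096 + 0.632025 = 1.041625.
  gamma(0) = 4 * (1 + 1.041625) = 4 * 2.041625 = 8.1665.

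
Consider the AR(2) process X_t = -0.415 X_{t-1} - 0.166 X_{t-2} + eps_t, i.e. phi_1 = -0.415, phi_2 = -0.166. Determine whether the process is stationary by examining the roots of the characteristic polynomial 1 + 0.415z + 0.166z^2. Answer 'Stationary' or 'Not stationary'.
\text{Stationary}

The AR(p) characteristic polynomial is P(z) = 1 + 0.415z + 0.166z^2.
Stationarity requires all roots to lie outside the unit circle, i.e. |z| > 1 for every root.
Set 1 + (0.415) z + (0.166) z^2 = 0, i.e. a z^2 + b z + c = 0 with a = 0.166, b = 0.415, c = 1.
Discriminant D = b^2 - 4ac = (0.415)^2 - 4*(0.166)*1 = 0.172225 - (0.664) = -0.491775.
D < 0, so the roots are the complex-conjugate pair z = (-b +/- i sqrt(-D)) / (2a) = -1.25 +/- 2.1122i.
For a conjugate pair |z|^2 = z * conj(z) = (product of roots) = c/a = 1/(0.166) = 6.024096, so |z| = sqrt(6.024096) = 2.4544 for both roots.
Moduli of all roots: 2.4544, 2.4544.
All moduli strictly greater than 1? Yes.
Verdict: Stationary.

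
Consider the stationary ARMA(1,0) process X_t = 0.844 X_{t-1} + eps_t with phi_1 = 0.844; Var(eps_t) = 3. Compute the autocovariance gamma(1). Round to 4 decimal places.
\gamma(1) = 8.8019

Multiply the model equation by X_{t-k} and take expectations. With theta_0 = psi_0 = 1 and psi_j the MA(infinity) weights, this gives
  gamma(k) - sum_i phi_i gamma(k-i) = c_k,
  c_k = sigma^2 * sum_{j=k..q} theta_j psi_{j-k}   (c_k = 0 for k > q),
using gamma(-m) = gamma(m).
Pure AR (q = 0): c_0 = sigma^2 = 3, c_k = 0 for k >= 1.
Equations for k = 0 and k = 1 (AR order 1):
  gamma(0) = phi_1 gamma(1) + c_0
  gamma(1) = phi_1 gamma(0) + c_1
Substituting the second into the first: gamma(0) (1 - phi_1^2) = c_0 + phi_1 c_1, so
  gamma(0) = c_0 / (1 - phi_1^2) = 3 / (1 - (0.844)^2) = 3 / 0.287664 = 10.428834.
  gamma(1) = phi_1 gamma(0) = (0.844)(10.428834) = 8.801936.
Therefore gamma(1) = 8.8019 (to 4 decimal places).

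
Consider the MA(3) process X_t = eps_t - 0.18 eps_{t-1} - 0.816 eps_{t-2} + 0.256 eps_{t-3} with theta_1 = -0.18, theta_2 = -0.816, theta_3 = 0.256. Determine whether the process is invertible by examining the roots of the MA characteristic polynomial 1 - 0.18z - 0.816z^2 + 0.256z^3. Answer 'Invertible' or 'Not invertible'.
\text{Invertible}

The MA(q) characteristic polynomial is P(z) = 1 - 0.18z - 0.816z^2 + 0.256z^3.
Invertibility requires all roots to lie outside the unit circle, i.e. |z| > 1 for every root.
Degree 3: look for a simple real root z0 first, then factor out (1 - z/z0) and solve the remaining quadratic.
Testing z0 = 1.25: P(1.25) = 1 + (-0.18)(1.25) + (-0.816)(1.25)^2 + (0.256)(1.25)^3
  = 1 + (-0.225) + (-1.275) + (0.5) = 0.  So z_0 = 1.25 is a root, |z_0| = 1.25.
Divide out the factor (1 - 0.8 z) = (1 - z/z0) (since 1/z0 = 0.8):
  P(z) = (1 - 0.8 z)(1 + (0.62) z + (-0.32) z^2)
  [check: z-coef 0.62 - (0.8) = -0.18; z^2-coef -0.32 - (0.8)(0.62) = -0.816; z^3-coef -(0.8)(-0.32) = 0.256.]
Remaining roots from the quadratic factor 1 + (0.62) z + (-0.32) z^2:
  Set 1 + (0.62) z + (-0.32) z^2 = 0, i.e. a z^2 + b z + c = 0 with a = -0.32, b = 0.62, c = 1.
  Discriminant D = b^2 - 4ac = (0.62)^2 - 4*(-0.32)*1 = 0.3844 - (-1.28) = 1.6644.
  D >= 0, so the roots are real: z = (-b +/- sqrt(D)) / (2a) = (-0.62 +/- 1.290116) / (-0.64).
    z_1 = (-0.62 + 1.290116) / (-0.64) = -1.0471,   |z_1| = 1.0471.
    z_2 = (-0.62 - 1.290116) / (-0.64) = 2.9846,   |z_2| = 2.9846.
Moduli of all roots: 1.2500, 1.0471, 2.9846.
All moduli strictly greater than 1? Yes.
Verdict: Invertible.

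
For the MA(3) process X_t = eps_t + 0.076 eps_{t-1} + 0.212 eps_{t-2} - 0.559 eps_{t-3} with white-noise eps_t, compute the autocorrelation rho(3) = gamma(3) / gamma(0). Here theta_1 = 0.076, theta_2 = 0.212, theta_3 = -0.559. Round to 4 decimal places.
\rho(3) = -0.4101

For an MA(q) process with theta_0 = 1, the autocovariance is
  gamma(k) = sigma^2 * sum_{i=0..q-k} theta_i * theta_{i+k},
and rho(k) = gamma(k) / gamma(0). Sigma^2 cancels.
  numerator   = (1)*(-0.559) = -0.559.
  denominator = (1)^2 + (0.076)^2 + (0.212)^2 + (-0.559)^2 = 1.363201.
  rho(3) = -0.559 / 1.363201 = -0.4101.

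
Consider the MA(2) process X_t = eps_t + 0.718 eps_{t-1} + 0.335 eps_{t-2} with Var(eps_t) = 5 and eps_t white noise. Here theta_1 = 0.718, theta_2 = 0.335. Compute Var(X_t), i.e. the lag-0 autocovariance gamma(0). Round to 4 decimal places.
\gamma(0) = 8.1387

For an MA(q) process X_t = eps_t + sum_i theta_i eps_{t-i} with
Var(eps_t) = sigma^2, the variance is
  gamma(0) = sigma^2 * (1 + sum_i theta_i^2).
  sum_i theta_i^2 = (0.718)^2 + (0.335)^2 = 0.515524 + 0.112225 = 0.627749.
  gamma(0) = 5 * (1 + 0.627749) = 5 * 1.627749 = 8.138745, which rounds to 8.1387.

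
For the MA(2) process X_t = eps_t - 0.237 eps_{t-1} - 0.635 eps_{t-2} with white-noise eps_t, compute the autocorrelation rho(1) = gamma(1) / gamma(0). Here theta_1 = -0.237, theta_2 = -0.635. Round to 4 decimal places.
\rho(1) = -0.0593

For an MA(q) process with theta_0 = 1, the autocovariance is
  gamma(k) = sigma^2 * sum_{i=0..q-k} theta_i * theta_{i+k},
and rho(k) = gamma(k) / gamma(0). Sigma^2 cancels.
  numerator   = (1)*(-0.237) + (-0.237)*(-0.635) = -0.086505.
  denominator = (1)^2 + (-0.237)^2 + (-0.635)^2 = 1.459394.
  rho(1) = -0.086505 / 1.459394 = -0.0593.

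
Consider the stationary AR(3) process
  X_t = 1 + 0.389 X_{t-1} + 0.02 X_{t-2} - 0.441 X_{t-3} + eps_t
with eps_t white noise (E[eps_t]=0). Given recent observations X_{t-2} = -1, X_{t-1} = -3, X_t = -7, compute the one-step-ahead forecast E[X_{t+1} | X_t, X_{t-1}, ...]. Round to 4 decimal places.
E[X_{t+1} \mid \mathcal F_t] = -1.3420

For an AR(p) model X_t = c + sum_i phi_i X_{t-i} + eps_t, the
one-step-ahead conditional mean is
  E[X_{t+1} | X_t, ...] = c + sum_i phi_i X_{t+1-i}.
Substitute known values:
  E[X_{t+1} | ...] = 1 + (0.389) * (-7) + (0.02) * (-3) + (-0.441) * (-1)
                   = -1.3420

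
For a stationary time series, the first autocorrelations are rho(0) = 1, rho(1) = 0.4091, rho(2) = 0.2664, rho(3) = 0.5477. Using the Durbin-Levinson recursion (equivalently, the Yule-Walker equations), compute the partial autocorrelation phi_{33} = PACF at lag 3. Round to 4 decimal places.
\phi_{33} = 0.4910

The PACF at lag k is phi_{kk}, the last component of the solution
to the Yule-Walker system G_k phi = r_k where
  (G_k)_{ij} = rho(|i - j|), (r_k)_i = rho(i), i,j = 1..k.
Equivalently, Durbin-Levinson gives phi_{kk} iteratively:
  phi_{11} = rho(1)
  phi_{kk} = [rho(k) - sum_{j=1..k-1} phi_{k-1,j} rho(k-j)]
            / [1 - sum_{j=1..k-1} phi_{k-1,j} rho(j)],
  phi_{k,j} = phi_{k-1,j} - phi_{kk} phi_{k-1,k-j},  j = 1..k-1.
Step k = 1:
  phi_11 = rho(1) = 0.4091.
Step k = 2:
  phi_22 = [rho(2) - phi_11 rho(1)] / [1 - phi_11 rho(1)] = [0.2664 - (0.4091)(0.4091)] / [1 - (0.4091)(0.4091)]
         = 0.09903719 / 0.83263719 = 0.118944.
  Update: phi_21 = phi_11 - phi_22 phi_11 = 0.4091 - (0.118944)(0.4091) = 0.36044.
Step k = 3:
  phi_33 = [rho(3) - phi_21 rho(2) - phi_22 rho(1)] / [1 - phi_21 rho(1) - phi_22 rho(2)]
    numerator   = 0.5477 - (0.36044)(0.2664) - (0.118944)(0.4091) = 0.40301879
    denominator = 1 - (0.36044)(0.4091) - (0.118944)(0.2664) = 0.82085731
  phi_33 = 0.40301879 / 0.82085731 = 0.491.
Therefore phi_{33} = 0.4910.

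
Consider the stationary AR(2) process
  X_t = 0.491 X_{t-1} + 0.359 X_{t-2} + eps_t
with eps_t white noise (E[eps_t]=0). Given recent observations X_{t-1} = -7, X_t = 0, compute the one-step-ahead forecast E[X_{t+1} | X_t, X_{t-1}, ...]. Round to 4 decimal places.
E[X_{t+1} \mid \mathcal F_t] = -2.5130

For an AR(p) model X_t = c + sum_i phi_i X_{t-i} + eps_t, the
one-step-ahead conditional mean is
  E[X_{t+1} | X_t, ...] = c + sum_i phi_i X_{t+1-i}.
Substitute known values:
  E[X_{t+1} | ...] = (0.491) * (0) + (0.359) * (-7)
                   = -2.5130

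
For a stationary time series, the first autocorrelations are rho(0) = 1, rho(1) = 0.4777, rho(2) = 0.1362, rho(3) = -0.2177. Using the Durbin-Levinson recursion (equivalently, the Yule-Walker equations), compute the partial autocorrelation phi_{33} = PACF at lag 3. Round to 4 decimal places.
\phi_{33} = -0.3070

The PACF at lag k is phi_{kk}, the last component of the solution
to the Yule-Walker system G_k phi = r_k where
  (G_k)_{ij} = rho(|i - j|), (r_k)_i = rho(i), i,j = 1..k.
Equivalently, Durbin-Levinson gives phi_{kk} iteratively:
  phi_{11} = rho(1)
  phi_{kk} = [rho(k) - sum_{j=1..k-1} phi_{k-1,j} rho(k-j)]
            / [1 - sum_{j=1..k-1} phi_{k-1,j} rho(j)],
  phi_{k,j} = phi_{k-1,j} - phi_{kk} phi_{k-1,k-j},  j = 1..k-1.
Step k = 1:
  phi_11 = rho(1) = 0.4777.
Step k = 2:
  phi_22 = [rho(2) - phi_11 rho(1)] / [1 - phi_11 rho(1)] = [0.1362 - (0.4777)(0.4777)] / [1 - (0.4777)(0.4777)]
         = -0.09199729 / 0.77180271 = -0.119198.
  Update: phi_21 = phi_11 - phi_22 phi_11 = 0.4777 - (-0.119198)(0.4777) = 0.534641.
Step k = 3:
  phi_33 = [rho(3) - phi_21 rho(2) - phi_22 rho(1)] / [1 - phi_21 rho(1) - phi_22 rho(2)]
    numerator   = -0.2177 - (0.534641)(0.1362) - (-0.119198)(0.4777) = -0.23357723
    denominator = 1 - (0.534641)(0.4777) - (-0.119198)(0.1362) = 0.76083682
  phi_33 = -0.23357723 / 0.76083682 = -0.307.
Therefore phi_{33} = -0.3070.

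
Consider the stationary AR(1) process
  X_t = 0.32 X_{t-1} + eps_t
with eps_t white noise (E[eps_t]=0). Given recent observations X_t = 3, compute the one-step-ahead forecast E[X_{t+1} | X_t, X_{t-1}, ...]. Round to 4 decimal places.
E[X_{t+1} \mid \mathcal F_t] = 0.9600

For an AR(p) model X_t = c + sum_i phi_i X_{t-i} + eps_t, the
one-step-ahead conditional mean is
  E[X_{t+1} | X_t, ...] = c + sum_i phi_i X_{t+1-i}.
Substitute known values:
  E[X_{t+1} | ...] = (0.32) * (3)
                   = 0.9600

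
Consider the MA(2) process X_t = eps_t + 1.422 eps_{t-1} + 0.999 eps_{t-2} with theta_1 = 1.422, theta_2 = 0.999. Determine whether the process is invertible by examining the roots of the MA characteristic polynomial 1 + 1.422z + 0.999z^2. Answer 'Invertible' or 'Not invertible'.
\text{Invertible}

The MA(q) characteristic polynomial is P(z) = 1 + 1.422z + 0.999z^2.
Invertibility requires all roots to lie outside the unit circle, i.e. |z| > 1 for every root.
Set 1 + (1.422) z + (0.999) z^2 = 0, i.e. a z^2 + b z + c = 0 with a = 0.999, b = 1.422, c = 1.
Discriminant D = b^2 - 4ac = (1.422)^2 - 4*(0.999)*1 = 2.022084 - (3.996) = -1.973916.
D < 0, so the roots are the complex-conjugate pair z = (-b +/- i sqrt(-D)) / (2a) = -0.7117 +/- 0.7032i.
For a conjugate pair |z|^2 = z * conj(z) = (product of roots) = c/a = 1/(0.999) = 1.001001, so |z| = sqrt(1.001001) = 1.0005 for both roots.
Moduli of all roots: 1.0005, 1.0005.
All moduli strictly greater than 1? Yes.
Verdict: Invertible.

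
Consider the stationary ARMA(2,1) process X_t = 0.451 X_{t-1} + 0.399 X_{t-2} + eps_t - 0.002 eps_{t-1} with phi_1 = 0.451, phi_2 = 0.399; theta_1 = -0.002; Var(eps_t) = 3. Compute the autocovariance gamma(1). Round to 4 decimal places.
\gamma(1) = 6.1004

Multiply the model equation by X_{t-k} and take expectations. With theta_0 = psi_0 = 1 and psi_j the MA(infinity) weights, this gives
  gamma(k) - sum_i phi_i gamma(k-i) = c_k,
  c_k = sigma^2 * sum_{j=k..q} theta_j psi_{j-k}   (c_k = 0 for k > q),
using gamma(-m) = gamma(m).
psi-weights needed (psi_j = theta_j + sum_i phi_i psi_{j-i}):
  psi_1 = theta_1 + phi_1 = -0.002 + (0.451) = 0.449
Right-hand sides:
  c_0 = sigma^2 (1 + theta_1 psi_1) = 3 * (1 + (-0.002)(0.449)) = 3 * 0.999102 = 2.997306
  c_1 = sigma^2 theta_1 = 3 * (-0.002) = -0.006
  c_2 = 0
Equations for k = 0, 1, 2 (AR order 2, c_2 = 0):
  (E0) gamma(0) = phi_1 gamma(1) + phi_2 gamma(2) + c_0
  (E1) gamma(1) = phi_1 gamma(0) + phi_2 gamma(1) + c_1
  (E2) gamma(2) = phi_1 gamma(1) + phi_2 gamma(0)
From (E1): gamma(1) = A gamma(0) + B with
  A = phi_1 / (1 - phi_2) = 0.451 / 0.601 = 0.750416,   B = c_1 / (1 - phi_2) = -0.006 / 0.601 = -0.009983.
Insert (E2) into (E0): gamma(0) (1 - phi_2^2) = phi_1 (1 + phi_2) gamma(1) + c_0.
  phi_1 (1 + phi_2) = (0.451)(1.399) = 0.630949,   1 - phi_2^2 = 0.840799.
Replace gamma(1) by A gamma(0) + B and collect gamma(0):
  gamma(0) [0.840799 - (0.630949)(0.750416)] = (0.630949)(-0.009983) + 2.997306
  gamma(0) * 0.367325 = 2.991007
  gamma(0) = 2.991007 / 0.367325 = 8.142677.
  gamma(1) = A gamma(0) + B = (0.750416)(8.142677) + (-0.009983) = 6.100411.
Therefore gamma(1) = 6.1004 (to 4 decimal places).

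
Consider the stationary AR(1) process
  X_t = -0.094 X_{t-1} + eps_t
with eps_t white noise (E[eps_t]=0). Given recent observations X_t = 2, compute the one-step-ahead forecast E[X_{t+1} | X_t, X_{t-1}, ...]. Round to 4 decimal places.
E[X_{t+1} \mid \mathcal F_t] = -0.1880

For an AR(p) model X_t = c + sum_i phi_i X_{t-i} + eps_t, the
one-step-ahead conditional mean is
  E[X_{t+1} | X_t, ...] = c + sum_i phi_i X_{t+1-i}.
Substitute known values:
  E[X_{t+1} | ...] = (-0.094) * (2)
                   = -0.1880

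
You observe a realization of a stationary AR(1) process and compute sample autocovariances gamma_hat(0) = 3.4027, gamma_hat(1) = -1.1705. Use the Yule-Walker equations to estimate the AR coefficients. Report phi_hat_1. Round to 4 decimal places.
\hat\phi_{1} = -0.3440

The Yule-Walker equations for an AR(p) process read, in matrix form,
  Gamma_p phi = r_p,   with   (Gamma_p)_{ij} = gamma(|i - j|),
                       (r_p)_i = gamma(i),   i,j = 1..p.
Substitute the sample gammas (Toeplitz matrix and right-hand side of size 1):
  Gamma_p = [[3.4027]]
  r_p     = [-1.1705]
With p = 1 this is the single equation gamma(0) phi_1 = gamma(1):
  phi_hat_1 = gamma(1) / gamma(0) = -1.1705 / 3.4027 = -0.3440.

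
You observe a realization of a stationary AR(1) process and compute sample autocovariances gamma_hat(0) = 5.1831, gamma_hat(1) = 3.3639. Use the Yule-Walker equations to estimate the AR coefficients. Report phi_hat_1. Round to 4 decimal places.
\hat\phi_{1} = 0.6490

The Yule-Walker equations for an AR(p) process read, in matrix form,
  Gamma_p phi = r_p,   with   (Gamma_p)_{ij} = gamma(|i - j|),
                       (r_p)_i = gamma(i),   i,j = 1..p.
Substitute the sample gammas (Toeplitz matrix and right-hand side of size 1):
  Gamma_p = [[5.1831]]
  r_p     = [3.3639]
With p = 1 this is the single equation gamma(0) phi_1 = gamma(1):
  phi_hat_1 = gamma(1) / gamma(0) = 3.3639 / 5.1831 = 0.6490.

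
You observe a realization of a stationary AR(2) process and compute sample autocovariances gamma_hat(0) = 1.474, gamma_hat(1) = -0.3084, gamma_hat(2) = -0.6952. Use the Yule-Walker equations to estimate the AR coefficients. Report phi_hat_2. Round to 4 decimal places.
\hat\phi_{2} = -0.5390

The Yule-Walker equations for an AR(p) process read, in matrix form,
  Gamma_p phi = r_p,   with   (Gamma_p)_{ij} = gamma(|i - j|),
                       (r_p)_i = gamma(i),   i,j = 1..p.
Substitute the sample gammas (Toeplitz matrix and right-hand side of size 2):
  Gamma_p = [[1.474, -0.3084], [-0.3084, 1.474]]
  r_p     = [-0.3084, -0.6952]
Written out:
  1.474 phi_1 - 0.3084 phi_2 = -0.3084
  -0.3084 phi_1 + 1.474 phi_2 = -0.6952
Solve by Cramer's rule:
  det = gamma(0)^2 - gamma(1)^2 = (1.474)^2 - (-0.3084)^2 = 2.172676 - 0.09511056 = 2.07756544
  phi_hat_1 = [gamma(1) gamma(0) - gamma(1) gamma(2)] / det = [(-0.3084)(1.474) - (-0.3084)(-0.6952)] / 2.07756544 = -0.66898128 / 2.07756544 = -0.322
  phi_hat_2 = [gamma(0) gamma(2) - gamma(1)^2] / det = [(1.474)(-0.6952) - (-0.3084)^2] / 2.07756544 = -1.11983536 / 2.07756544 = -0.539
So phi_hat = [-0.3220, -0.5390].
Therefore phi_hat_2 = -0.5390.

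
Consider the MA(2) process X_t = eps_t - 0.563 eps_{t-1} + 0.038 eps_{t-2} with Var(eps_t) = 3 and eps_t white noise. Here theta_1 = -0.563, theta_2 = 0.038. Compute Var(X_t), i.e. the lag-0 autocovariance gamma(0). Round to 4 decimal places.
\gamma(0) = 3.9552

For an MA(q) process X_t = eps_t + sum_i theta_i eps_{t-i} with
Var(eps_t) = sigma^2, the variance is
  gamma(0) = sigma^2 * (1 + sum_i theta_i^2).
  sum_i theta_i^2 = (-0.563)^2 + (0.038)^2 = 0.316969 + 0.001444 = 0.318413.
  gamma(0) = 3 * (1 + 0.318413) = 3 * 1.318413 = 3.955239, which rounds to 3.9552.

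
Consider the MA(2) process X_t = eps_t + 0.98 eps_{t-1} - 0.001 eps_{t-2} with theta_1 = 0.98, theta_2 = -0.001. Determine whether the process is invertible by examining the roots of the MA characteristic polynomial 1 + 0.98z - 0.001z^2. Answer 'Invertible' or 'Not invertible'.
\text{Invertible}

The MA(q) characteristic polynomial is P(z) = 1 + 0.98z - 0.001z^2.
Invertibility requires all roots to lie outside the unit circle, i.e. |z| > 1 for every root.
Set 1 + (0.98) z + (-0.001) z^2 = 0, i.e. a z^2 + b z + c = 0 with a = -0.001, b = 0.98, c = 1.
Discriminant D = b^2 - 4ac = (0.98)^2 - 4*(-0.001)*1 = 0.9604 - (-0.004) = 0.9644.
D >= 0, so the roots are real: z = (-b +/- sqrt(D)) / (2a) = (-0.98 +/- 0.982039) / (-0.002).
  z_1 = (-0.98 + 0.982039) / (-0.002) = -1.0193,   |z_1| = 1.0193.
  z_2 = (-0.98 - 0.982039) / (-0.002) = 981.0193,   |z_2| = 981.0193.
Moduli of all roots: 1.0193, 981.0193.
All moduli strictly greater than 1? Yes.
Verdict: Invertible.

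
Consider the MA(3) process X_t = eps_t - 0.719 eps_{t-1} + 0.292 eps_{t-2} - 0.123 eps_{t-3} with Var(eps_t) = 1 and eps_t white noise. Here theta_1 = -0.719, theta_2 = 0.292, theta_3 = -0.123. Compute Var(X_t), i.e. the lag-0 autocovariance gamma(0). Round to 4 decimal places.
\gamma(0) = 1.6174

For an MA(q) process X_t = eps_t + sum_i theta_i eps_{t-i} with
Var(eps_t) = sigma^2, the variance is
  gamma(0) = sigma^2 * (1 + sum_i theta_i^2).
  sum_i theta_i^2 = (-0.719)^2 + (0.292)^2 + (-0.123)^2 = 0.516961 + 0.085264 + 0.015129 = 0.617354.
  gamma(0) = 1 * (1 + 0.617354) = 1 * 1.617354 = 1.617354, which rounds to 1.6174.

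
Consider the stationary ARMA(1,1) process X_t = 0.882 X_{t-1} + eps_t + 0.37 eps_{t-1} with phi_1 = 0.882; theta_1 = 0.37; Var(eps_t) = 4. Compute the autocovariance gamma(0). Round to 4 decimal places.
\gamma(0) = 32.2336

Multiply the model equation by X_{t-k} and take expectations. With theta_0 = psi_0 = 1 and psi_j the MA(infinity) weights, this gives
  gamma(k) - sum_i phi_i gamma(k-i) = c_k,
  c_k = sigma^2 * sum_{j=k..q} theta_j psi_{j-k}   (c_k = 0 for k > q),
using gamma(-m) = gamma(m).
psi-weights needed (psi_j = theta_j + sum_i phi_i psi_{j-i}):
  psi_1 = theta_1 + phi_1 = 0.37 + (0.882) = 1.252
Right-hand sides:
  c_0 = sigma^2 (1 + theta_1 psi_1) = 4 * (1 + (0.37)(1.252)) = 4 * 1.46324 = 5.85296
  c_1 = sigma^2 theta_1 = 4 * (0.37) = 1.48
  c_2 = 0
Equations for k = 0 and k = 1 (AR order 1):
  gamma(0) = phi_1 gamma(1) + c_0
  gamma(1) = phi_1 gamma(0) + c_1
Substituting the second into the first: gamma(0) (1 - phi_1^2) = c_0 + phi_1 c_1, so
  gamma(0) = (c_0 + phi_1 c_1) / (1 - phi_1^2) = (5.85296 + (0.882)(1.48)) / (1 - (0.882)^2) = 7.15832 / 0.222076 = 32.23365.
Therefore gamma(0) = 32.2336 (to 4 decimal places).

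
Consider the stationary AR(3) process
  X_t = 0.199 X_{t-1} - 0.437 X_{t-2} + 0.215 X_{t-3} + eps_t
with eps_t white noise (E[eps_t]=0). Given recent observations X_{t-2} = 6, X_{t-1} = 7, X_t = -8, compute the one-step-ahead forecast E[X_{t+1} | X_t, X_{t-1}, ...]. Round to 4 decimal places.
E[X_{t+1} \mid \mathcal F_t] = -3.3610

For an AR(p) model X_t = c + sum_i phi_i X_{t-i} + eps_t, the
one-step-ahead conditional mean is
  E[X_{t+1} | X_t, ...] = c + sum_i phi_i X_{t+1-i}.
Substitute known values:
  E[X_{t+1} | ...] = (0.199) * (-8) + (-0.437) * (7) + (0.215) * (6)
                   = -3.3610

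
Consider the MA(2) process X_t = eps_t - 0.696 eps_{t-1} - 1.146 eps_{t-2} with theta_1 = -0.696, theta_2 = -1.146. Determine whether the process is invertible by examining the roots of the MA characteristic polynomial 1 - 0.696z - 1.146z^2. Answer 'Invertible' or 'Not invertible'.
\text{Not invertible}

The MA(q) characteristic polynomial is P(z) = 1 - 0.696z - 1.146z^2.
Invertibility requires all roots to lie outside the unit circle, i.e. |z| > 1 for every root.
Set 1 + (-0.696) z + (-1.146) z^2 = 0, i.e. a z^2 + b z + c = 0 with a = -1.146, b = -0.696, c = 1.
Discriminant D = b^2 - 4ac = (-0.696)^2 - 4*(-1.146)*1 = 0.484416 - (-4.584) = 5.068416.
D >= 0, so the roots are real: z = (-b +/- sqrt(D)) / (2a) = (0.696 +/- 2.251314) / (-2.292).
  z_1 = (0.696 + 2.251314) / (-2.292) = -1.2859,   |z_1| = 1.2859.
  z_2 = (0.696 - 2.251314) / (-2.292) = 0.6786,   |z_2| = 0.6786.
Moduli of all roots: 1.2859, 0.6786.
All moduli strictly greater than 1? No.
Verdict: Not invertible.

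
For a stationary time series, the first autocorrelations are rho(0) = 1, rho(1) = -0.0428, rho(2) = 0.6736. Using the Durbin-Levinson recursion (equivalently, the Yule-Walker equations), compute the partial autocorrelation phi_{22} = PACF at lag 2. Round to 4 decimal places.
\phi_{22} = 0.6730

The PACF at lag k is phi_{kk}, the last component of the solution
to the Yule-Walker system G_k phi = r_k where
  (G_k)_{ij} = rho(|i - j|), (r_k)_i = rho(i), i,j = 1..k.
Equivalently, Durbin-Levinson gives phi_{kk} iteratively:
  phi_{11} = rho(1)
  phi_{kk} = [rho(k) - sum_{j=1..k-1} phi_{k-1,j} rho(k-j)]
            / [1 - sum_{j=1..k-1} phi_{k-1,j} rho(j)],
  phi_{k,j} = phi_{k-1,j} - phi_{kk} phi_{k-1,k-j},  j = 1..k-1.
Step k = 1:
  phi_11 = rho(1) = -0.0428.
Step k = 2:
  phi_22 = [rho(2) - phi_11 rho(1)] / [1 - phi_11 rho(1)] = [0.6736 - (-0.0428)(-0.0428)] / [1 - (-0.0428)(-0.0428)]
         = 0.67176816 / 0.99816816 = 0.673.
Therefore phi_{22} = 0.6730.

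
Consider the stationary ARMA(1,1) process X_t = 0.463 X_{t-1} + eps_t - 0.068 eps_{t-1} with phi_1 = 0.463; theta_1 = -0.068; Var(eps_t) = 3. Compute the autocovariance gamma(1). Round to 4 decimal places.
\gamma(1) = 1.4609

Multiply the model equation by X_{t-k} and take expectations. With theta_0 = psi_0 = 1 and psi_j the MA(infinity) weights, this gives
  gamma(k) - sum_i phi_i gamma(k-i) = c_k,
  c_k = sigma^2 * sum_{j=k..q} theta_j psi_{j-k}   (c_k = 0 for k > q),
using gamma(-m) = gamma(m).
psi-weights needed (psi_j = theta_j + sum_i phi_i psi_{j-i}):
  psi_1 = theta_1 + phi_1 = -0.068 + (0.463) = 0.395
Right-hand sides:
  c_0 = sigma^2 (1 + theta_1 psi_1) = 3 * (1 + (-0.068)(0.395)) = 3 * 0.97314 = 2.91942
  c_1 = sigma^2 theta_1 = 3 * (-0.068) = -0.204
  c_2 = 0
Equations for k = 0 and k = 1 (AR order 1):
  gamma(0) = phi_1 gamma(1) + c_0
  gamma(1) = phi_1 gamma(0) + c_1
Substituting the second into the first: gamma(0) (1 - phi_1^2) = c_0 + phi_1 c_1, so
  gamma(0) = (c_0 + phi_1 c_1) / (1 - phi_1^2) = (2.91942 + (0.463)(-0.204)) / (1 - (0.463)^2) = 2.824968 / 0.785631 = 3.595795.
  gamma(1) = phi_1 gamma(0) + c_1 = (0.463)(3.595795) + (-0.204) = 1.460853.
Therefore gamma(1) = 1.4609 (to 4 decimal places).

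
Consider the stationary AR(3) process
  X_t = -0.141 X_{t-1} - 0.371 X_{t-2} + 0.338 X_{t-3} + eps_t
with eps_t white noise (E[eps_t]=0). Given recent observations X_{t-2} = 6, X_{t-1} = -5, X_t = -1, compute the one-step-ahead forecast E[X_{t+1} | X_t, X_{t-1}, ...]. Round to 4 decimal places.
E[X_{t+1} \mid \mathcal F_t] = 4.0240

For an AR(p) model X_t = c + sum_i phi_i X_{t-i} + eps_t, the
one-step-ahead conditional mean is
  E[X_{t+1} | X_t, ...] = c + sum_i phi_i X_{t+1-i}.
Substitute known values:
  E[X_{t+1} | ...] = (-0.141) * (-1) + (-0.371) * (-5) + (0.338) * (6)
                   = 4.0240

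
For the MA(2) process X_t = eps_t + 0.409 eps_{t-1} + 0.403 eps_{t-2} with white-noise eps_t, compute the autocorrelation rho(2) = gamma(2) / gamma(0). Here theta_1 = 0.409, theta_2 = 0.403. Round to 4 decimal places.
\rho(2) = 0.3031

For an MA(q) process with theta_0 = 1, the autocovariance is
  gamma(k) = sigma^2 * sum_{i=0..q-k} theta_i * theta_{i+k},
and rho(k) = gamma(k) / gamma(0). Sigma^2 cancels.
  numerator   = (1)*(0.403) = 0.403.
  denominator = (1)^2 + (0.409)^2 + (0.403)^2 = 1.32969.
  rho(2) = 0.403 / 1.32969 = 0.3031.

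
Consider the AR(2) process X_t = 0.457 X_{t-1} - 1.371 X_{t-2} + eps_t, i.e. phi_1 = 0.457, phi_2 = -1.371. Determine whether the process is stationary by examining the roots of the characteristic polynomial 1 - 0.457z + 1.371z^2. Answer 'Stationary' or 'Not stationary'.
\text{Not stationary}

The AR(p) characteristic polynomial is P(z) = 1 - 0.457z + 1.371z^2.
Stationarity requires all roots to lie outside the unit circle, i.e. |z| > 1 for every root.
Set 1 + (-0.457) z + (1.371) z^2 = 0, i.e. a z^2 + b z + c = 0 with a = 1.371, b = -0.457, c = 1.
Discriminant D = b^2 - 4ac = (-0.457)^2 - 4*(1.371)*1 = 0.208849 - (5.484) = -5.275151.
D < 0, so the roots are the complex-conjugate pair z = (-b +/- i sqrt(-D)) / (2a) = 0.1667 +/- 0.8376i.
For a conjugate pair |z|^2 = z * conj(z) = (product of roots) = c/a = 1/(1.371) = 0.729395, so |z| = sqrt(0.729395) = 0.854 for both roots.
Moduli of all roots: 0.8540, 0.8540.
All moduli strictly greater than 1? No.
Verdict: Not stationary.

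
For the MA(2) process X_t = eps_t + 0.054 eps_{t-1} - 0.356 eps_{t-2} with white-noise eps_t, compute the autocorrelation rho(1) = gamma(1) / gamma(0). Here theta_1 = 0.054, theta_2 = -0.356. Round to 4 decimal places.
\rho(1) = 0.0308

For an MA(q) process with theta_0 = 1, the autocovariance is
  gamma(k) = sigma^2 * sum_{i=0..q-k} theta_i * theta_{i+k},
and rho(k) = gamma(k) / gamma(0). Sigma^2 cancels.
  numerator   = (1)*(0.054) + (0.054)*(-0.356) = 0.034776.
  denominator = (1)^2 + (0.054)^2 + (-0.356)^2 = 1.129652.
  rho(1) = 0.034776 / 1.129652 = 0.0308.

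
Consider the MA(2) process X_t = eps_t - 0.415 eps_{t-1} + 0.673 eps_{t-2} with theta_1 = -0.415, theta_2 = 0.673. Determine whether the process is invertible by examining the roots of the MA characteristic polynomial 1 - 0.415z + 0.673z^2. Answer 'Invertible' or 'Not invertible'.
\text{Invertible}

The MA(q) characteristic polynomial is P(z) = 1 - 0.415z + 0.673z^2.
Invertibility requires all roots to lie outside the unit circle, i.e. |z| > 1 for every root.
Set 1 + (-0.415) z + (0.673) z^2 = 0, i.e. a z^2 + b z + c = 0 with a = 0.673, b = -0.415, c = 1.
Discriminant D = b^2 - 4ac = (-0.415)^2 - 4*(0.673)*1 = 0.172225 - (2.692) = -2.519775.
D < 0, so the roots are the complex-conjugate pair z = (-b +/- i sqrt(-D)) / (2a) = 0.3083 +/- 1.1793i.
For a conjugate pair |z|^2 = z * conj(z) = (product of roots) = c/a = 1/(0.673) = 1.485884, so |z| = sqrt(1.485884) = 1.219 for both roots.
Moduli of all roots: 1.2190, 1.2190.
All moduli strictly greater than 1? Yes.
Verdict: Invertible.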